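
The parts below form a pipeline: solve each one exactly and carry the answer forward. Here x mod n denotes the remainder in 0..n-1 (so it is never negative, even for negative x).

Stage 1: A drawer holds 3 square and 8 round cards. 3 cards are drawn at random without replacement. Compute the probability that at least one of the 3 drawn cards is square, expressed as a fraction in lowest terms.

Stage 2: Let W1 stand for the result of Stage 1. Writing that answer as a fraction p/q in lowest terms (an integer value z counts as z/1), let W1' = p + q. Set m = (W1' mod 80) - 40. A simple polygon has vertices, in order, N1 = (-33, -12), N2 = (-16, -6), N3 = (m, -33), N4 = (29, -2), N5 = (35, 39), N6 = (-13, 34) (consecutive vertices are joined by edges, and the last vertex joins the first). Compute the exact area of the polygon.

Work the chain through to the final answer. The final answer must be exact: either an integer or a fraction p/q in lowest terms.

Stage 1: total draws C(11,3) = 165; complement C(8,3) = 56; favorable 165 - 56 = 109; P = 109/165; answer 109/165
Stage 2: W1 = 109/165; threaded value p + q = 274; m = -6; cross terms: (-33*-6 - -16*-12)=6, (-16*-33 - -6*-6)=492, (-6*-2 - 29*-33)=969, (29*39 - 35*-2)=1201, (35*34 - -13*39)=1697, (-13*-12 - -33*34)=1278; twice the area = |5643| = 5643; area = 5643/2; answer 5643/2

5643/2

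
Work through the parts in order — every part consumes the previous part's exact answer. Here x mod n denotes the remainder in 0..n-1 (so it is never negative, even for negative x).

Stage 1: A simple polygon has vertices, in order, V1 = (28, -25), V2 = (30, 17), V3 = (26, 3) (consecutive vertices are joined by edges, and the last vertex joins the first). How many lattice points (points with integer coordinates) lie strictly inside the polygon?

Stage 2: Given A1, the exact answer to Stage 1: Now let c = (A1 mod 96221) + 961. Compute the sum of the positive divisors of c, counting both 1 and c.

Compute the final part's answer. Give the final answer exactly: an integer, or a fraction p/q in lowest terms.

Stage 1: cross terms: (28*17 - 30*-25)=1226, (30*3 - 26*17)=-352, (26*-25 - 28*3)=-734; twice the area = |140| = 140; area = 70; boundary points = 2 + 2 + 2 = 6; strictly interior points = area - boundary/2 + 1 = 68; answer 68
Stage 2: A1 = 68; c = 1029; 1029 = 3 * 7^3; sigma = (1 + 3) * (1 + 7 + 49 + 343) = 4 * 400 = 1600; answer 1600

1600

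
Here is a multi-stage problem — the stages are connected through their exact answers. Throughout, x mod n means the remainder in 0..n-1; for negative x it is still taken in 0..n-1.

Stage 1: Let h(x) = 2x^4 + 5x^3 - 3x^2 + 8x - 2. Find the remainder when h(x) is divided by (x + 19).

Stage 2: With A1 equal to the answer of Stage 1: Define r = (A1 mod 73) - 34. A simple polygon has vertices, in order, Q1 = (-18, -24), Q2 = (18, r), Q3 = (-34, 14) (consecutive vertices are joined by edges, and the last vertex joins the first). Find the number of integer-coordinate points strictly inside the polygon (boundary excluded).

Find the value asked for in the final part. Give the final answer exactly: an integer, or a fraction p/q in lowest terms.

1011

Stage 1: remainder = value at the root: 2*(-19)^4 + 5*(-19)^3 - 3*(-19)^2 + 8*(-19)^1 - 2 = (260642) + (-34295) + (-1083) + (-152) + (-2) = 225110; answer 225110
Stage 2: A1 = 225110; r = 17; cross terms: (-18*17 - 18*-24)=126, (18*14 - -34*17)=830, (-34*-24 - -18*14)=1068; twice the area = |2024| = 2024; area = 1012; boundary points = 1 + 1 + 2 = 4; strictly interior points = area - boundary/2 + 1 = 1011; answer 1011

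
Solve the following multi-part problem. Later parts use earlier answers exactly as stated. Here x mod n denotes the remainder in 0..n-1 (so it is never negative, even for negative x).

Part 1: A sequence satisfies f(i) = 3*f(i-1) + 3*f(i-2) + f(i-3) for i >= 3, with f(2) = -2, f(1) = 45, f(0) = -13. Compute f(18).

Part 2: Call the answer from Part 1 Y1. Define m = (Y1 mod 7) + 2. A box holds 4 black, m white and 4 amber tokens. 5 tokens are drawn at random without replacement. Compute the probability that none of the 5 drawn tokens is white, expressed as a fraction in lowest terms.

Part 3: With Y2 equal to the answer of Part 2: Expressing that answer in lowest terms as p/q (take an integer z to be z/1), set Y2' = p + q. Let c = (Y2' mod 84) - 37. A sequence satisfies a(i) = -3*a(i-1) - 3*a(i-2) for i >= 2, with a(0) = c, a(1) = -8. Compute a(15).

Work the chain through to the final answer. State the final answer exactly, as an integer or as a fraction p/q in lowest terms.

Part 1: f(3) = 3*(-2) + 3*(45) + 1*(-13) = 116; iterating: f(3)=116, f(4)=387, f(5)=1507, f(6)=5798, f(7)=22302, f(8)=85807, f(9)=330125, f(10)=1270098, f(11)=4886476, f(12)=18799847, f(13)=72329067, f(14)=278273218, f(15)=1070606702, f(16)=4118968827, f(17)=15846999805, f(18)=60968512598; answer 60968512598
Part 2: Y1 = 60968512598; m = 2; total draws C(10,5) = 252; favorable C(8,5) = 56; P = 2/9; answer 2/9
Part 3: Y2 = 2/9; threaded value p + q = 11; c = -26; a(2) = -3*(-8) - 3*(-26) = 102; iterating: a(2)=102, a(3)=-282, a(4)=540, a(5)=-774, a(6)=702, a(7)=216, a(8)=-2754, a(9)=7614, a(10)=-14580, a(11)=20898, a(12)=-18954, a(13)=-5832, a(14)=74358, a(15)=-205578; answer -205578

-205578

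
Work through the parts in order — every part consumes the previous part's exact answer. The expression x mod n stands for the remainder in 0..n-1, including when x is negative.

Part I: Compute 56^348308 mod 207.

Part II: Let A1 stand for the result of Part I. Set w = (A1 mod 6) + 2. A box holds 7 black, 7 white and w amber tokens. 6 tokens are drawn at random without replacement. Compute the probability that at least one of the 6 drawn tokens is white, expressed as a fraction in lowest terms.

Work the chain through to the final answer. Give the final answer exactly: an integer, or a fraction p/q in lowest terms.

3087/3230

Part I: squarings mod 207: 56^1=56, 56^2=31, 56^4=133, 56^8=94, 56^16=142, 56^32=85, 56^64=187, 56^128=193, 56^256=196, 56^512=121, 56^1024=151, 56^2048=31, 56^4096=133, 56^8192=94, 56^16384=142, 56^32768=85, 56^65536=187, 56^131072=193, 56^262144=196; 56^348308 = 56^4 * 56^16 * 56^128 * 56^4096 * 56^16384 * 56^65536 * 56^262144 = 202 (mod 207); answer 202
Part II: A1 = 202; w = 6; total draws C(20,6) = 38760; complement C(13,6) = 1716; favorable 38760 - 1716 = 37044; P = 3087/3230; answer 3087/3230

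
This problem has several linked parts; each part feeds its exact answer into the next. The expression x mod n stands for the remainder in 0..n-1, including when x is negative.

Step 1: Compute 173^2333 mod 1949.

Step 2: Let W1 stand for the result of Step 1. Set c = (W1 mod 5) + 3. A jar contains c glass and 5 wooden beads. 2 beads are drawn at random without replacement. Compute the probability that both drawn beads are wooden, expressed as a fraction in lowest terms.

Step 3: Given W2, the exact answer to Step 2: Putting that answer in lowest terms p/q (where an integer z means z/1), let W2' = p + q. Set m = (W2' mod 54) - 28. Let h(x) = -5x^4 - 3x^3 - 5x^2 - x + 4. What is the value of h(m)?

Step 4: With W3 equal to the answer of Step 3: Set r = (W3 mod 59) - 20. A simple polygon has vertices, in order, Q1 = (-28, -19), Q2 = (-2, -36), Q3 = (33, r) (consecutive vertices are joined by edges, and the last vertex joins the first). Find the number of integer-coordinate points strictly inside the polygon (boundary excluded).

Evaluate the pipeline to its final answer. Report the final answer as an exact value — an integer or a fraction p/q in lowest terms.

973

Step 1: squarings mod 1949: 173^1=173, 173^2=694, 173^4=233, 173^8=1666, 173^16=180, 173^32=1216, 173^64=1314, 173^128=1731, 173^256=748, 173^512=141, 173^1024=391, 173^2048=859; 173^2333 = 173^1 * 173^4 * 173^8 * 173^16 * 173^256 * 173^2048 = 1703 (mod 1949); answer 1703
Step 2: W1 = 1703; c = 6; total draws C(11,2) = 55; favorable C(5,2) = 10; P = 2/11; answer 2/11
Step 3: W2 = 2/11; threaded value p + q = 13; m = -15; -5*(-15)^4 - 3*(-15)^3 - 5*(-15)^2 - 1*(-15)^1 + 4 = (-253125) + (10125) + (-1125) + (15) + (4) = -244106; answer -244106
Step 4: W3 = -244106; r = 16; cross terms: (-28*-36 - -2*-19)=970, (-2*16 - 33*-36)=1156, (33*-19 - -28*16)=-179; twice the area = |1947| = 1947; area = 1947/2; boundary points = 1 + 1 + 1 = 3; strictly interior points = area - boundary/2 + 1 = 973; answer 973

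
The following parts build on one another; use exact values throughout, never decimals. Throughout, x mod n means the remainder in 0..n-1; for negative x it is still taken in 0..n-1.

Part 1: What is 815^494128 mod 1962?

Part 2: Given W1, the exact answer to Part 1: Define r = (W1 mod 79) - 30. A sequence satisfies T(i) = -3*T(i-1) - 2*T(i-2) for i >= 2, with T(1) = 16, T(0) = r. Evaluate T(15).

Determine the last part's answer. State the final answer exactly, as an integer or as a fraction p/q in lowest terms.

950230

Part 1: squarings mod 1962: 815^1=815, 815^2=1069, 815^4=877, 815^8=25, 815^16=625, 815^32=187, 815^64=1615, 815^128=727, 815^256=751, 815^512=907, 815^1024=571, 815^2048=349, 815^4096=157, 815^8192=1105, 815^16384=661, 815^32768=1357, 815^65536=1093, 815^131072=1753, 815^262144=517; 815^494128 = 815^16 * 815^32 * 815^512 * 815^2048 * 815^32768 * 815^65536 * 815^131072 * 815^262144 = 517 (mod 1962); answer 517
Part 2: W1 = 517; r = 13; T(2) = -3*(16) - 2*(13) = -74; iterating: T(2)=-74, T(3)=190, T(4)=-422, T(5)=886, T(6)=-1814, T(7)=3670, T(8)=-7382, T(9)=14806, T(10)=-29654, T(11)=59350, T(12)=-118742, T(13)=237526, T(14)=-475094, T(15)=950230; answer 950230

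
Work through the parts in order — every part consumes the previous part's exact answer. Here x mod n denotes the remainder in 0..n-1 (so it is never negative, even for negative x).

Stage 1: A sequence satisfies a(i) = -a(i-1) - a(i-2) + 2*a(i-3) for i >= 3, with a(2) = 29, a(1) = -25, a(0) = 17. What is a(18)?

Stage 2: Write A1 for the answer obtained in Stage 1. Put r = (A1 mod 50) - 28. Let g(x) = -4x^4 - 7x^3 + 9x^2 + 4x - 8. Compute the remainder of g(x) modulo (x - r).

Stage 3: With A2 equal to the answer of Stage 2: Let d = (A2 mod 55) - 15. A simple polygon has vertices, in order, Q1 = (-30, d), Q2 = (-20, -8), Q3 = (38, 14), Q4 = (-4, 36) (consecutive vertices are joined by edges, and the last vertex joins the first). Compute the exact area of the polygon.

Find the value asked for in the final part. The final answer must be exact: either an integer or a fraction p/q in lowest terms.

Stage 1: a(3) = -1*(29) - 1*(-25) + 2*(17) = 30; iterating: a(3)=30, a(4)=-109, a(5)=137, a(6)=32, a(7)=-387, a(8)=629, a(9)=-178, a(10)=-1225, a(11)=2661, a(12)=-1792, a(13)=-3319, a(14)=10433, a(15)=-10698, a(16)=-6373, a(17)=37937, a(18)=-52960; answer -52960
Stage 2: A1 = -52960; r = 12; remainder = value at the root: -4*(12)^4 - 7*(12)^3 + 9*(12)^2 + 4*(12)^1 - 8 = (-82944) + (-12096) + (1296) + (48) + (-8) = -93704; answer -93704
Stage 3: A2 = -93704; d = 1; cross terms: (-30*-8 - -20*1)=260, (-20*14 - 38*-8)=24, (38*36 - -4*14)=1424, (-4*1 - -30*36)=1076; twice the area = |2784| = 2784; area = 1392; answer 1392

1392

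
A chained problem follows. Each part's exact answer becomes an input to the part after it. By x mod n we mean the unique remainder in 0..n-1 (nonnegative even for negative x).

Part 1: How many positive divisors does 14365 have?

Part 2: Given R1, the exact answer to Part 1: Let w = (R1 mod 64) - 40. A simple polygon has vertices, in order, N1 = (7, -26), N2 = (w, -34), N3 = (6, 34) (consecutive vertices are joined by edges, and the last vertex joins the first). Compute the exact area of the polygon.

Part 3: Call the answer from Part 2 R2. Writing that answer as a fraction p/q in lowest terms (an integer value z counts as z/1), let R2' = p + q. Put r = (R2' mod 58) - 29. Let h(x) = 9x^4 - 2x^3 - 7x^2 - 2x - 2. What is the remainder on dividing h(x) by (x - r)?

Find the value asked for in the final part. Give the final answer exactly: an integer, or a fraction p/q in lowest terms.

954214

Part 1: 14365 = 5 * 13^2 * 17; number of divisors = (1+1) * (2+1) * (1+1) = 12; answer 12
Part 2: R1 = 12; w = -28; cross terms: (7*-34 - -28*-26)=-966, (-28*34 - 6*-34)=-748, (6*-26 - 7*34)=-394; twice the area = |-2108| = 2108; area = 1054; answer 1054
Part 3: R2 = 1054; threaded value p + q = 1055; r = -18; remainder = value at the root: 9*(-18)^4 - 2*(-18)^3 - 7*(-18)^2 - 2*(-18)^1 - 2 = (944784) + (11664) + (-2268) + (36) + (-2) = 954214; answer 954214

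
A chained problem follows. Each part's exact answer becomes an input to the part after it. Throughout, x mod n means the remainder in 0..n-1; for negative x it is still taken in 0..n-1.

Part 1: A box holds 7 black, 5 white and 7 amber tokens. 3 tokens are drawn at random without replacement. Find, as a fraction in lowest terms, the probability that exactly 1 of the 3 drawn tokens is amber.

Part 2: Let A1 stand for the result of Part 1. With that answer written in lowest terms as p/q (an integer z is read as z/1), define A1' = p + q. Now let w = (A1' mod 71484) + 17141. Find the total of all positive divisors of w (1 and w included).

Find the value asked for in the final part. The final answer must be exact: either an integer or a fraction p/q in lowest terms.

27648

Part 1: total draws C(19,3) = 969; favorable C(7,1)*C(12,2) = 462; P = 154/323; answer 154/323
Part 2: A1 = 154/323; threaded value p + q = 477; w = 17618; 17618 = 2 * 23 * 383; sigma = (1 + 2) * (1 + 23) * (1 + 383) = 3 * 24 * 384 = 27648; answer 27648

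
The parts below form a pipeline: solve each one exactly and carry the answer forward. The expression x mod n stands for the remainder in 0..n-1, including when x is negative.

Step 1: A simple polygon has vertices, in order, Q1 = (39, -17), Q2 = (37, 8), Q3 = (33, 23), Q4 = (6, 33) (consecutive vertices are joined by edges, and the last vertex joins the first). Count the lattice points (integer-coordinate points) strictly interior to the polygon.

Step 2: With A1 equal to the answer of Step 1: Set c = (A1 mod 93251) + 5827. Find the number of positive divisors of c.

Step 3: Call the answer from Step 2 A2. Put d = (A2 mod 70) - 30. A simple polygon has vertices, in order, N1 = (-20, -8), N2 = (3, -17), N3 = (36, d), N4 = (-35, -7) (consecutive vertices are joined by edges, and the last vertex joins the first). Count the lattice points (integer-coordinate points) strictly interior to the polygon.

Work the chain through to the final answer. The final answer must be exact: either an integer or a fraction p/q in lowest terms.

Step 1: cross terms: (39*8 - 37*-17)=941, (37*23 - 33*8)=587, (33*33 - 6*23)=951, (6*-17 - 39*33)=-1389; twice the area = |1090| = 1090; area = 545; boundary points = 1 + 1 + 1 + 1 = 4; strictly interior points = area - boundary/2 + 1 = 544; answer 544
Step 2: A1 = 544; c = 6371; 6371 = 23 * 277; number of divisors = (1+1) * (1+1) = 4; answer 4
Step 3: A2 = 4; d = -26; cross terms: (-20*-17 - 3*-8)=364, (3*-26 - 36*-17)=534, (36*-7 - -35*-26)=-1162, (-35*-8 - -20*-7)=140; twice the area = |-124| = 124; area = 62; boundary points = 1 + 3 + 1 + 1 = 6; strictly interior points = area - boundary/2 + 1 = 60; answer 60

60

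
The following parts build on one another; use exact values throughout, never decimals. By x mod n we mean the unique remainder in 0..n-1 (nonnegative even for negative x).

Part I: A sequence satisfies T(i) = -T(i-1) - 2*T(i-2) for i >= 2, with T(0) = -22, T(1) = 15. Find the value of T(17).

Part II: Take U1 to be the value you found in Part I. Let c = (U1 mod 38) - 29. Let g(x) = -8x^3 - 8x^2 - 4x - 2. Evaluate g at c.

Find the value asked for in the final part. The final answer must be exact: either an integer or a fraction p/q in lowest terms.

44134

Part I: T(2) = -1*(15) - 2*(-22) = 29; iterating: T(2)=29, T(3)=-59, T(4)=1, T(5)=117, T(6)=-119, T(7)=-115, T(8)=353, T(9)=-123, T(10)=-583, T(11)=829, T(12)=337, T(13)=-1995, T(14)=1321, T(15)=2669, T(16)=-5311, T(17)=-27; answer -27
Part II: U1 = -27; c = -18; -8*(-18)^3 - 8*(-18)^2 - 4*(-18)^1 - 2 = (46656) + (-2592) + (72) + (-2) = 44134; answer 44134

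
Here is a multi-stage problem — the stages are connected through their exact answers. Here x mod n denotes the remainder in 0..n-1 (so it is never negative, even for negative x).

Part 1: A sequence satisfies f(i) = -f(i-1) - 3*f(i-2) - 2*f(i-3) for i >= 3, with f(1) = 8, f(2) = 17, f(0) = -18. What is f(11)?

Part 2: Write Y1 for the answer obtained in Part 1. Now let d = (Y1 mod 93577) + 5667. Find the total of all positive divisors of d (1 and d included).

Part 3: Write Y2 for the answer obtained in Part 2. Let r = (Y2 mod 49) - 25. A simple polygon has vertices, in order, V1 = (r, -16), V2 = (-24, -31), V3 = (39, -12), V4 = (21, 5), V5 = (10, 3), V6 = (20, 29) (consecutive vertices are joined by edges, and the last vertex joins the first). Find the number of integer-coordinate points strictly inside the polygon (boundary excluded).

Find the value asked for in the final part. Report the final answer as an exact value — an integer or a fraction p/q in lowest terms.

736

Part 1: f(3) = -1*(17) - 3*(8) - 2*(-18) = -5; iterating: f(3)=-5, f(4)=-62, f(5)=43, f(6)=153, f(7)=-158, f(8)=-387, f(9)=555, f(10)=922, f(11)=-1813; answer -1813
Part 2: Y1 = -1813; d = 97431; 97431 = 3 * 47 * 691; sigma = (1 + 3) * (1 + 47) * (1 + 691) = 4 * 48 * 692 = 132864; answer 132864
Part 3: Y2 = 132864; r = 0; cross terms: (0*-31 - -24*-16)=-384, (-24*-12 - 39*-31)=1497, (39*5 - 21*-12)=447, (21*3 - 10*5)=13, (10*29 - 20*3)=230, (20*-16 - 0*29)=-320; twice the area = |1483| = 1483; area = 1483/2; boundary points = 3 + 1 + 1 + 1 + 2 + 5 = 13; strictly interior points = area - boundary/2 + 1 = 736; answer 736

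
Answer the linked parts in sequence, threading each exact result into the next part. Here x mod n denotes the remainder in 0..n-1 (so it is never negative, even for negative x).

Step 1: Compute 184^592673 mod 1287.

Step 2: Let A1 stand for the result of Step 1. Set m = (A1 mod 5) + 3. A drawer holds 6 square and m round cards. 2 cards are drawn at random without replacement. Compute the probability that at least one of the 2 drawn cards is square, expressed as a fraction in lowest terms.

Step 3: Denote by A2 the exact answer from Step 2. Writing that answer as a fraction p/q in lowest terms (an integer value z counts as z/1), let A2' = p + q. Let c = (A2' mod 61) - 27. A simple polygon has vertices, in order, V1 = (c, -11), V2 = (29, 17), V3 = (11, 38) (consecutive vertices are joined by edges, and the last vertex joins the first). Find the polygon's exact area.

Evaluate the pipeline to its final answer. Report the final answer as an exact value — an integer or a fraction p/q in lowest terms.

1197/2

Step 1: squarings mod 1287: 184^1=184, 184^2=394, 184^4=796, 184^8=412, 184^16=1147, 184^32=295, 184^64=796, 184^128=412, 184^256=1147, 184^512=295, 184^1024=796, 184^2048=412, 184^4096=1147, 184^8192=295, 184^16384=796, 184^32768=412, 184^65536=1147, 184^131072=295, 184^262144=796, 184^524288=412; 184^592673 = 184^1 * 184^32 * 184^256 * 184^512 * 184^2048 * 184^65536 * 184^524288 = 1150 (mod 1287); answer 1150
Step 2: A1 = 1150; m = 3; total draws C(9,2) = 36; complement C(3,2) = 3; favorable 36 - 3 = 33; P = 11/12; answer 11/12
Step 3: A2 = 11/12; threaded value p + q = 23; c = -4; cross terms: (-4*17 - 29*-11)=251, (29*38 - 11*17)=915, (11*-11 - -4*38)=31; twice the area = |1197| = 1197; area = 1197/2; answer 1197/2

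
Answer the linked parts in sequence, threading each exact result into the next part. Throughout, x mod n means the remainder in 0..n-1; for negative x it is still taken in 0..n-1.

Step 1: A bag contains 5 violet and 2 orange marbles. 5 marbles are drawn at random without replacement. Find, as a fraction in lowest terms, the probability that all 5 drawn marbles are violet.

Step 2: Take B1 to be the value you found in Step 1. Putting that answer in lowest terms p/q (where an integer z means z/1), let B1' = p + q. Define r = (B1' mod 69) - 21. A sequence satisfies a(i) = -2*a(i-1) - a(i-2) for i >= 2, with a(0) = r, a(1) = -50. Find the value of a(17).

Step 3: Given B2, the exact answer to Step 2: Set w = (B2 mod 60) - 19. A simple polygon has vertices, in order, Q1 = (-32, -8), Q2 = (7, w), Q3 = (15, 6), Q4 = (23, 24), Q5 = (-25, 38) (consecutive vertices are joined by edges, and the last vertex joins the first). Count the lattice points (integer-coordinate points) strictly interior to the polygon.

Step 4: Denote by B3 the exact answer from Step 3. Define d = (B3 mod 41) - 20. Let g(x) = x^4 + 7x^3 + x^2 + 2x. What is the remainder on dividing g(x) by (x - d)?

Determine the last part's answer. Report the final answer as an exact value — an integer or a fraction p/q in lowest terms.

Step 1: total draws C(7,5) = 21; favorable C(5,5) = 1; P = 1/21; answer 1/21
Step 2: B1 = 1/21; threaded value p + q = 22; r = 1; a(2) = -2*(-50) - 1*(1) = 99; iterating: a(2)=99, a(3)=-148, a(4)=197, a(5)=-246, a(6)=295, a(7)=-344, a(8)=393, a(9)=-442, a(10)=491, a(11)=-540, a(12)=589, a(13)=-638, a(14)=687, a(15)=-736, a(16)=785, a(17)=-834; answer -834
Step 3: B2 = -834; w = -13; cross terms: (-32*-13 - 7*-8)=472, (7*6 - 15*-13)=237, (15*24 - 23*6)=222, (23*38 - -25*24)=1474, (-25*-8 - -32*38)=1416; twice the area = |3821| = 3821; area = 3821/2; boundary points = 1 + 1 + 2 + 2 + 1 = 7; strictly interior points = area - boundary/2 + 1 = 1908; answer 1908
Step 4: B3 = 1908; d = 2; remainder = value at the root: 1*(2)^4 + 7*(2)^3 + 1*(2)^2 + 2*(2)^1 = (16) + (56) + (4) + (4) = 80; answer 80

80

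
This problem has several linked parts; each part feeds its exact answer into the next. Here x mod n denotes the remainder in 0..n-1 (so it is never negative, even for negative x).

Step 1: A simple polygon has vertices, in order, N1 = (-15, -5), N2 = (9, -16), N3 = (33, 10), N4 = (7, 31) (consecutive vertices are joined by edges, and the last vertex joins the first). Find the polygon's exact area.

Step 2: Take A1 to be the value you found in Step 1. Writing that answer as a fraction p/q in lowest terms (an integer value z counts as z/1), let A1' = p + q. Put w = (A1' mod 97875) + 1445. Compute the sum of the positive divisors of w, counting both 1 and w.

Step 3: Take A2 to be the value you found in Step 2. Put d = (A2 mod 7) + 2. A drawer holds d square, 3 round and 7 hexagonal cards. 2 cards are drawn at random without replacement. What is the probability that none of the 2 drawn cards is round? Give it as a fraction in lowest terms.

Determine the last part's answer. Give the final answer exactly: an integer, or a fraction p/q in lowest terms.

91/136

Step 1: cross terms: (-15*-16 - 9*-5)=285, (9*10 - 33*-16)=618, (33*31 - 7*10)=953, (7*-5 - -15*31)=430; twice the area = |2286| = 2286; area = 1143; answer 1143
Step 2: A1 = 1143; threaded value p + q = 1144; w = 2589; 2589 = 3 * 863; sigma = (1 + 3) * (1 + 863) = 4 * 864 = 3456; answer 3456
Step 3: A2 = 3456; d = 7; total draws C(17,2) = 136; favorable C(14,2) = 91; P = 91/136; answer 91/136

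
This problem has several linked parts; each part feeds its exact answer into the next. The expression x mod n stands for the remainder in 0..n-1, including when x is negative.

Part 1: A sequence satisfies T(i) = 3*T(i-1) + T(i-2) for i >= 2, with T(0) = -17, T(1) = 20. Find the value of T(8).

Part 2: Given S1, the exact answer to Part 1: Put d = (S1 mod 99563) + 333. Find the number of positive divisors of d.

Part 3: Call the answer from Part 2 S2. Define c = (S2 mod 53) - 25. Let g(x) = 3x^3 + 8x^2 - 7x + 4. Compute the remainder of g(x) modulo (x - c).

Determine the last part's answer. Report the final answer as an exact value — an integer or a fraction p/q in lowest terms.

Part 1: T(2) = 3*(20) + 1*(-17) = 43; iterating: T(2)=43, T(3)=149, T(4)=490, T(5)=1619, T(6)=5347, T(7)=17660, T(8)=58327; answer 58327
Part 2: S1 = 58327; d = 58660; 58660 = 2^2 * 5 * 7 * 419; number of divisors = (2+1) * (1+1) * (1+1) * (1+1) = 24; answer 24
Part 3: S2 = 24; c = -1; remainder = value at the root: 3*(-1)^3 + 8*(-1)^2 - 7*(-1)^1 + 4 = (-3) + (8) + (7) + (4) = 16; answer 16

16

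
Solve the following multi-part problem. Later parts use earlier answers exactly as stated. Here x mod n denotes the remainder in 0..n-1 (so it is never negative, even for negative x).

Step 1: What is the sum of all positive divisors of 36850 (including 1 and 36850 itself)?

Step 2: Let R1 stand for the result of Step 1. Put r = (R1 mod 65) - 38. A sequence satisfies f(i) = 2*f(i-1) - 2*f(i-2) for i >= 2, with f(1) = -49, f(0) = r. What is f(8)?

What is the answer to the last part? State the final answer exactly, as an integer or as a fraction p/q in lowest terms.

Step 1: 36850 = 2 * 5^2 * 11 * 67; sigma = (1 + 2) * (1 + 5 + 25) * (1 + 11) * (1 + 67) = 3 * 31 * 12 * 68 = 75888; answer 75888
Step 2: R1 = 75888; r = -5; f(2) = 2*(-49) - 2*(-5) = -88; iterating: f(2)=-88, f(3)=-78, f(4)=20, f(5)=196, f(6)=352, f(7)=312, f(8)=-80; answer -80

-80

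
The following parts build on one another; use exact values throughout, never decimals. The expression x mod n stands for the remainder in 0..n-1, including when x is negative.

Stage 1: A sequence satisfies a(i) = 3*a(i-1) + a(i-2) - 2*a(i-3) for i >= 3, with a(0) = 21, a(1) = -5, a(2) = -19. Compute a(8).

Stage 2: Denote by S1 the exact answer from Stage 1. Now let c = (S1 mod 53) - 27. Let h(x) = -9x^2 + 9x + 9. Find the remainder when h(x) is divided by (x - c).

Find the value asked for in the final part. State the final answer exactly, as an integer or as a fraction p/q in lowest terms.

Stage 1: a(3) = 3*(-19) + 1*(-5) - 2*(21) = -104; iterating: a(3)=-104, a(4)=-321, a(5)=-1029, a(6)=-3200, a(7)=-9987, a(8)=-31103; answer -31103
Stage 2: S1 = -31103; c = -19; remainder = value at the root: -9*(-19)^2 + 9*(-19)^1 + 9 = (-3249) + (-171) + (9) = -3411; answer -3411

-3411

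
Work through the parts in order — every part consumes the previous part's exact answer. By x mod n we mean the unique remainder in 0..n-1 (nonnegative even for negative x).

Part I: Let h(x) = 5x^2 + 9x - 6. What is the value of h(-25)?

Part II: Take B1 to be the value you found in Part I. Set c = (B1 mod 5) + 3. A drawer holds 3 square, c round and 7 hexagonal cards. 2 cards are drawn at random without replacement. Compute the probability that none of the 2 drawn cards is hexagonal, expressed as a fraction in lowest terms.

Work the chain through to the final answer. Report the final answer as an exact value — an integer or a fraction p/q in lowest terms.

Part I: 5*(-25)^2 + 9*(-25)^1 - 6 = (3125) + (-225) + (-6) = 2894; answer 2894
Part II: B1 = 2894; c = 7; total draws C(17,2) = 136; favorable C(10,2) = 45; P = 45/136; answer 45/136

45/136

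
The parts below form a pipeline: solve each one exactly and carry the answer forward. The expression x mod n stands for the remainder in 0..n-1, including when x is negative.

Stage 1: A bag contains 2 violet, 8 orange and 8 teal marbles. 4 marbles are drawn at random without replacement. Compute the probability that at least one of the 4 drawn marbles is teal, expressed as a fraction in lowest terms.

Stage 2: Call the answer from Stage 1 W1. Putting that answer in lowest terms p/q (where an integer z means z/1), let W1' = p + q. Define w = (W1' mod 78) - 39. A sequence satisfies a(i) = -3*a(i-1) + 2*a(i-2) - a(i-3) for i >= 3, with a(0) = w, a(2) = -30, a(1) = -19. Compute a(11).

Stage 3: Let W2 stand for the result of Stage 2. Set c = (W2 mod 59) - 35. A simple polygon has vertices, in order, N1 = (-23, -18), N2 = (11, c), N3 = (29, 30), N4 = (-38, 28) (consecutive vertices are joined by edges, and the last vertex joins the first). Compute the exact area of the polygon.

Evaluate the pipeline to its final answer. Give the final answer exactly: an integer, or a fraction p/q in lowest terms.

2658

Stage 1: total draws C(18,4) = 3060; complement C(10,4) = 210; favorable 3060 - 210 = 2850; P = 95/102; answer 95/102
Stage 2: W1 = 95/102; threaded value p + q = 197; w = 2; a(3) = -3*(-30) + 2*(-19) - 1*(2) = 50; iterating: a(3)=50, a(4)=-191, a(5)=703, a(6)=-2541, a(7)=9220, a(8)=-33445, a(9)=121316, a(10)=-440058, a(11)=1596251; answer 1596251
Stage 3: W2 = 1596251; c = -29; cross terms: (-23*-29 - 11*-18)=865, (11*30 - 29*-29)=1171, (29*28 - -38*30)=1952, (-38*-18 - -23*28)=1328; twice the area = |5316| = 5316; area = 2658; answer 2658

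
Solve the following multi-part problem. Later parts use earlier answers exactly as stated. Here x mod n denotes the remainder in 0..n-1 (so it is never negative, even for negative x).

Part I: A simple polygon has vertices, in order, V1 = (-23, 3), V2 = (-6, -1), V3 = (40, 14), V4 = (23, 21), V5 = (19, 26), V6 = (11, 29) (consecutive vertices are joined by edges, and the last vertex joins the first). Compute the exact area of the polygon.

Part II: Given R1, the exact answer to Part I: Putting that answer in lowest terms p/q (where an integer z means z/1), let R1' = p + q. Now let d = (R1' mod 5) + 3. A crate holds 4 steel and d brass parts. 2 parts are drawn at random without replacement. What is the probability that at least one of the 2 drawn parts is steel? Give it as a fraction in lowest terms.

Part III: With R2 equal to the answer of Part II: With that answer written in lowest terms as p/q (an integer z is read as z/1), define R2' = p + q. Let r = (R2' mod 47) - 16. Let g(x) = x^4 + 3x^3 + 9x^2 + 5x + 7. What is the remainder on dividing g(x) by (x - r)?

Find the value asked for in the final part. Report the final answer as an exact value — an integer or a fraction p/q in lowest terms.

Part I: cross terms: (-23*-1 - -6*3)=41, (-6*14 - 40*-1)=-44, (40*21 - 23*14)=518, (23*26 - 19*21)=199, (19*29 - 11*26)=265, (11*3 - -23*29)=700; twice the area = |1679| = 1679; area = 1679/2; answer 1679/2
Part II: R1 = 1679/2; threaded value p + q = 1681; d = 4; total draws C(8,2) = 28; complement C(4,2) = 6; favorable 28 - 6 = 22; P = 11/14; answer 11/14
Part III: R2 = 11/14; threaded value p + q = 25; r = 9; remainder = value at the root: 1*(9)^4 + 3*(9)^3 + 9*(9)^2 + 5*(9)^1 + 7 = (6561) + (2187) + (729) + (45) + (7) = 9529; answer 9529

9529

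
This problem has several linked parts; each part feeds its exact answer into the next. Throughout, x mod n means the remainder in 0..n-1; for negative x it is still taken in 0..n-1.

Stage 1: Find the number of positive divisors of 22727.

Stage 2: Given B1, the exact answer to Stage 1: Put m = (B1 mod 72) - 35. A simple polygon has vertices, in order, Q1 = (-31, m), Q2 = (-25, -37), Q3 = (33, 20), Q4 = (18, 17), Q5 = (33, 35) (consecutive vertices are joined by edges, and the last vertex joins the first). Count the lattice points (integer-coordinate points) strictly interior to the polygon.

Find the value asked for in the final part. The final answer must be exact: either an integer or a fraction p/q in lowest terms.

Stage 1: 22727 is prime, so its only divisors are 1 and 22727; count = 2; answer 2
Stage 2: B1 = 2; m = -33; cross terms: (-31*-37 - -25*-33)=322, (-25*20 - 33*-37)=721, (33*17 - 18*20)=201, (18*35 - 33*17)=69, (33*-33 - -31*35)=-4; twice the area = |1309| = 1309; area = 1309/2; boundary points = 2 + 1 + 3 + 3 + 4 = 13; strictly interior points = area - boundary/2 + 1 = 649; answer 649

649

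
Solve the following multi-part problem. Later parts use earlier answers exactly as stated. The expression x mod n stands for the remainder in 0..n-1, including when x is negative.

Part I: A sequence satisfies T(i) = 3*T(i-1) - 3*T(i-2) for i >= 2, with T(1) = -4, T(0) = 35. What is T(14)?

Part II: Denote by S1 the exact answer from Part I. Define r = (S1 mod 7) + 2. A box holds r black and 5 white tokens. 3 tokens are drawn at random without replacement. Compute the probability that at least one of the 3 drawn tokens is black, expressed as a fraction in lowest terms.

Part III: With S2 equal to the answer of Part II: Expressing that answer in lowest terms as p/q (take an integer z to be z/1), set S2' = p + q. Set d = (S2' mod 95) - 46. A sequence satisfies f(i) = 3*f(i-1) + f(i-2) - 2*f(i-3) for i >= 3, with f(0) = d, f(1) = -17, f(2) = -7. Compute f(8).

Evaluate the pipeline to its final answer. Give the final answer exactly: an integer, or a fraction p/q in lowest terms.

-28355

Part I: T(2) = 3*(-4) - 3*(35) = -117; iterating: T(2)=-117, T(3)=-339, T(4)=-666, T(5)=-981, T(6)=-945, T(7)=108, T(8)=3159, T(9)=9153, T(10)=17982, T(11)=26487, T(12)=25515, T(13)=-2916, T(14)=-85293; answer -85293
Part II: S1 = -85293; r = 4; total draws C(9,3) = 84; complement C(5,3) = 10; favorable 84 - 10 = 74; P = 37/42; answer 37/42
Part III: S2 = 37/42; threaded value p + q = 79; d = 33; f(3) = 3*(-7) + 1*(-17) - 2*(33) = -104; iterating: f(3)=-104, f(4)=-285, f(5)=-945, f(6)=-2912, f(7)=-9111, f(8)=-28355; answer -28355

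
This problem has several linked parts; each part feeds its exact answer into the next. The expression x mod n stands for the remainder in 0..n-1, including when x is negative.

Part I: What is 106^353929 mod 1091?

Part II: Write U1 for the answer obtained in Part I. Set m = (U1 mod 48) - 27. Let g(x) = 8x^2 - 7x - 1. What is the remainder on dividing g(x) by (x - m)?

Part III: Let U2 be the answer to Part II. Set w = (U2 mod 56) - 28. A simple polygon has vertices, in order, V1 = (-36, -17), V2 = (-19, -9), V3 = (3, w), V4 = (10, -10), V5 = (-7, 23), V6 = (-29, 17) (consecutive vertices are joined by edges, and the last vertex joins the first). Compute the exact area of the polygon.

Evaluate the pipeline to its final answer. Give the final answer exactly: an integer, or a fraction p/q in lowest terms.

2333/2

Part I: squarings mod 1091: 106^1=106, 106^2=326, 106^4=449, 106^8=857, 106^16=206, 106^32=978, 106^64=768, 106^128=684, 106^256=908, 106^512=759, 106^1024=33, 106^2048=1089, 106^4096=4, 106^8192=16, 106^16384=256, 106^32768=76, 106^65536=321, 106^131072=487, 106^262144=422; 106^353929 = 106^1 * 106^8 * 106^128 * 106^512 * 106^1024 * 106^8192 * 106^16384 * 106^65536 * 106^262144 = 1054 (mod 1091); answer 1054
Part II: U1 = 1054; m = 19; remainder = value at the root: 8*(19)^2 - 7*(19)^1 - 1 = (2888) + (-133) + (-1) = 2754; answer 2754
Part III: U2 = 2754; w = -18; cross terms: (-36*-9 - -19*-17)=1, (-19*-18 - 3*-9)=369, (3*-10 - 10*-18)=150, (10*23 - -7*-10)=160, (-7*17 - -29*23)=548, (-29*-17 - -36*17)=1105; twice the area = |2333| = 2333; area = 2333/2; answer 2333/2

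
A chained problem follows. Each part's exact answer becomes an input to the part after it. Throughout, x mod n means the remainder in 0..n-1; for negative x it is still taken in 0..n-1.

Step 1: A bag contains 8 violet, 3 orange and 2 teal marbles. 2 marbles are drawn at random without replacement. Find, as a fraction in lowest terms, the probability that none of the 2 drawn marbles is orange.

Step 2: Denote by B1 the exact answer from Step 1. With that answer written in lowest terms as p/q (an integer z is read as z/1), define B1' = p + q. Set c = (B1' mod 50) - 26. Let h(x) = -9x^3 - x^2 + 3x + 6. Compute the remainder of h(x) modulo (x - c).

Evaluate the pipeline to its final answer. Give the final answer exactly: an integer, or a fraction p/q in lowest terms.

Step 1: total draws C(13,2) = 78; favorable C(10,2) = 45; P = 15/26; answer 15/26
Step 2: B1 = 15/26; threaded value p + q = 41; c = 15; remainder = value at the root: -9*(15)^3 - 1*(15)^2 + 3*(15)^1 + 6 = (-30375) + (-225) + (45) + (6) = -30549; answer -30549

-30549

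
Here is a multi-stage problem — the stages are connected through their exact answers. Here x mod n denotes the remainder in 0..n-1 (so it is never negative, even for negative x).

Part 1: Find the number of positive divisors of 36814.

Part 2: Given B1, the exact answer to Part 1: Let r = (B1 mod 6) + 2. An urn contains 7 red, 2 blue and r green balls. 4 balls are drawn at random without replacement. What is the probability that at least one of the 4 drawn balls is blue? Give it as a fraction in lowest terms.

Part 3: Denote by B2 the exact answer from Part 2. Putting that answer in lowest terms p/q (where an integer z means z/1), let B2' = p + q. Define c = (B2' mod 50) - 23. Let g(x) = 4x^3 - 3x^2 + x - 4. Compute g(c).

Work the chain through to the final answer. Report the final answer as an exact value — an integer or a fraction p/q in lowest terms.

Part 1: 36814 = 2 * 79 * 233; number of divisors = (1+1) * (1+1) * (1+1) = 8; answer 8
Part 2: B1 = 8; r = 4; total draws C(13,4) = 715; complement C(11,4) = 330; favorable 715 - 330 = 385; P = 7/13; answer 7/13
Part 3: B2 = 7/13; threaded value p + q = 20; c = -3; 4*(-3)^3 - 3*(-3)^2 + 1*(-3)^1 - 4 = (-108) + (-27) + (-3) + (-4) = -142; answer -142

-142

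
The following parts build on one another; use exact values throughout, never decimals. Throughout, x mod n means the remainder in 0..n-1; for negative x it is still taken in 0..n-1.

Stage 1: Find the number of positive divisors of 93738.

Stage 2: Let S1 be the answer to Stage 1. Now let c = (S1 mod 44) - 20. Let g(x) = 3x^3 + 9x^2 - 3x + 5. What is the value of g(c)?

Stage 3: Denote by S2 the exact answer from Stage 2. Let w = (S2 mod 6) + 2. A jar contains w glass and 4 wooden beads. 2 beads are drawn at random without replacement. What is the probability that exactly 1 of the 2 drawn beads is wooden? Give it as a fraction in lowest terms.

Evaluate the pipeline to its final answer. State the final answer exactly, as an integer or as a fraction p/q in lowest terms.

28/55

Stage 1: 93738 = 2 * 3 * 17 * 919; number of divisors = (1+1) * (1+1) * (1+1) * (1+1) = 16; answer 16
Stage 2: S1 = 16; c = -4; 3*(-4)^3 + 9*(-4)^2 - 3*(-4)^1 + 5 = (-192) + (144) + (12) + (5) = -31; answer -31
Stage 3: S2 = -31; w = 7; total draws C(11,2) = 55; favorable C(4,1)*C(7,1) = 28; P = 28/55; answer 28/55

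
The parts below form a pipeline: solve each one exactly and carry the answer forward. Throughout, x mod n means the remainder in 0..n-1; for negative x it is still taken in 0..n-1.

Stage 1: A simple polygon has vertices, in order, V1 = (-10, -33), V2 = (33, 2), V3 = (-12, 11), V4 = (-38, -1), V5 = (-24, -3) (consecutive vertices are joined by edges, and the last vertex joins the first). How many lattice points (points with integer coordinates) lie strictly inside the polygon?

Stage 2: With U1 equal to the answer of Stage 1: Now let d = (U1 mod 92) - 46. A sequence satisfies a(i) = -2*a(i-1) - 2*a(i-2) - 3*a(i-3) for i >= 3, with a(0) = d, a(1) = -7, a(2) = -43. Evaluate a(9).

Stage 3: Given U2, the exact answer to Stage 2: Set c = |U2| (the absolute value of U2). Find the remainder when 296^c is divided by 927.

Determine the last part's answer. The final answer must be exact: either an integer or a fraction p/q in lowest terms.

Stage 1: cross terms: (-10*2 - 33*-33)=1069, (33*11 - -12*2)=387, (-12*-1 - -38*11)=430, (-38*-3 - -24*-1)=90, (-24*-33 - -10*-3)=762; twice the area = |2738| = 2738; area = 1369; boundary points = 1 + 9 + 2 + 2 + 2 = 16; strictly interior points = area - boundary/2 + 1 = 1362; answer 1362
Stage 2: U1 = 1362; d = 28; a(3) = -2*(-43) - 2*(-7) - 3*(28) = 16; iterating: a(3)=16, a(4)=75, a(5)=-53, a(6)=-92, a(7)=65, a(8)=213, a(9)=-280; answer -280
Stage 3: U2 = -280; c = 280; squarings mod 927: 296^1=296, 296^2=478, 296^4=442, 296^8=694, 296^16=523, 296^32=64, 296^64=388, 296^128=370, 296^256=631; 296^280 = 296^8 * 296^16 * 296^256 = 694 (mod 927); answer 694

694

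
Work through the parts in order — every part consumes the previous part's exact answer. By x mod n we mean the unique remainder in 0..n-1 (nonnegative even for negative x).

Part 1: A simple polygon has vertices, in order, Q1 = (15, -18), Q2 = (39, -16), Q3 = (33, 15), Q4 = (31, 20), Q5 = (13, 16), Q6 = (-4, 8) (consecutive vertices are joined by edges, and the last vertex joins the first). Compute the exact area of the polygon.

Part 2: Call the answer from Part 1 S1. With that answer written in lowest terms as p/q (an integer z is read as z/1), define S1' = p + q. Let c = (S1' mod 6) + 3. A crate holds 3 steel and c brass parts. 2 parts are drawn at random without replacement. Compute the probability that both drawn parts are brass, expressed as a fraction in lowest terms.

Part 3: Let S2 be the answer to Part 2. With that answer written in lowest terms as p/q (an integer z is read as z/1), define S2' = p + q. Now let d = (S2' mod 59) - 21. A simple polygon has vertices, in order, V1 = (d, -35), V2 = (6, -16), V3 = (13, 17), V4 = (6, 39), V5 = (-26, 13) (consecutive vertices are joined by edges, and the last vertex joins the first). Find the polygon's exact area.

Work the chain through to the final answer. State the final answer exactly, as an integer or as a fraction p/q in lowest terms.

Part 1: cross terms: (15*-16 - 39*-18)=462, (39*15 - 33*-16)=1113, (33*20 - 31*15)=195, (31*16 - 13*20)=236, (13*8 - -4*16)=168, (-4*-18 - 15*8)=-48; twice the area = |2126| = 2126; area = 1063; answer 1063
Part 2: S1 = 1063; threaded value p + q = 1064; c = 5; total draws C(8,2) = 28; favorable C(5,2) = 10; P = 5/14; answer 5/14
Part 3: S2 = 5/14; threaded value p + q = 19; d = -2; cross terms: (-2*-16 - 6*-35)=242, (6*17 - 13*-16)=310, (13*39 - 6*17)=405, (6*13 - -26*39)=1092, (-26*-35 - -2*13)=936; twice the area = |2985| = 2985; area = 2985/2; answer 2985/2

2985/2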